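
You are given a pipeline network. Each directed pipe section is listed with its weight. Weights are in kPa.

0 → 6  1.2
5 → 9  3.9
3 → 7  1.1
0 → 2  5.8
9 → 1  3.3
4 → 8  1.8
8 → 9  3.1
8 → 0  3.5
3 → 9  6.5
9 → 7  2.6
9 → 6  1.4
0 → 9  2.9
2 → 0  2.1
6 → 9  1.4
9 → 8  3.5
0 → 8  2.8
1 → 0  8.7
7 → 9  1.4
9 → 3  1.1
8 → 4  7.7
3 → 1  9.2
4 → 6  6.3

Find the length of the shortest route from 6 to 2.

Candidate routes:
6–9–1–0–2: 1.4+3.3+8.7+5.8 = 19.2
6–9–8–0–2: 1.4+3.5+3.5+5.8 = 14.2
Cheapest is 6–9–8–0–2 at 14.2 kPa.

14.2 kPa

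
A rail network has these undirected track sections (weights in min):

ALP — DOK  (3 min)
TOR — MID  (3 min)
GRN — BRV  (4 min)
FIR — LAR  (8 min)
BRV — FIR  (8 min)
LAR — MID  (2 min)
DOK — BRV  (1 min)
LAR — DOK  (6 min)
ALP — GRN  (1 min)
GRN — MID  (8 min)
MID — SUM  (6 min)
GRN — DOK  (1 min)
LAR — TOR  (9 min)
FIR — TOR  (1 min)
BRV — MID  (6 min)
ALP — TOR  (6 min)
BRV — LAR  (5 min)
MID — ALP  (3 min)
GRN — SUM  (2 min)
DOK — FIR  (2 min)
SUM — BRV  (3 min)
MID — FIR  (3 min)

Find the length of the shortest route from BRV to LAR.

Compare a few routes:
BRV → LAR: 5 = 5
BRV → MID → LAR: 6+2 = 8
BRV → DOK → LAR: 1+6 = 7
The minimum is 5 min via BRV → LAR.

5 min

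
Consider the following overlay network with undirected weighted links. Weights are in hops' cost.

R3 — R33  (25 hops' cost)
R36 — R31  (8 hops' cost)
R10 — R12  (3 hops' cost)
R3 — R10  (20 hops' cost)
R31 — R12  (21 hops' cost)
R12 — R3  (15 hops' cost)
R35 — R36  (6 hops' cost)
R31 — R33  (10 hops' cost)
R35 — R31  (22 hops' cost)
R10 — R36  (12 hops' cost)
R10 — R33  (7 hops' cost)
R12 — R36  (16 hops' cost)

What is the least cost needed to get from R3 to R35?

Shortest distances from R3:
R3: 0
R12: 15  (via R3)
R10: 18  (via R12)
R33: 25  (via R3)
R36: 30  (via R10)
R31: 35  (via R33)
R35: 36  (via R36)
Shortest route: R3–R12–R10–R36–R35 = 36 hops' cost.

36 hops' cost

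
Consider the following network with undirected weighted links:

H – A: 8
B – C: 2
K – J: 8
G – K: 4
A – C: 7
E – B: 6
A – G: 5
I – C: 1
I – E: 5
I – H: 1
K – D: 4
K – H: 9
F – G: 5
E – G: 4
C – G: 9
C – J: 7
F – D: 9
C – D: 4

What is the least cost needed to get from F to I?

14

Enumerating some paths:
F - G - E - I: 5+4+5 = 14
F - G - C - I: 5+9+1 = 15
Cheapest is F - G - E - I at 14.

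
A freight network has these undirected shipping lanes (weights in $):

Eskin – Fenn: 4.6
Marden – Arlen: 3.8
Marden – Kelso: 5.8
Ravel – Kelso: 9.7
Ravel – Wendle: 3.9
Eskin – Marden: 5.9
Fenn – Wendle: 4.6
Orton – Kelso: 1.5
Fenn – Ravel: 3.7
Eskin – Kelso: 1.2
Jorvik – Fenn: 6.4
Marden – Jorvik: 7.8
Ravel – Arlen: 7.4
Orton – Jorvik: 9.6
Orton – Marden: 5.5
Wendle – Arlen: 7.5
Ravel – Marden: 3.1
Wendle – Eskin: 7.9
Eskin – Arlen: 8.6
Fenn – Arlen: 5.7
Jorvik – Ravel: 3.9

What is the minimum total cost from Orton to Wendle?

Settle nodes by increasing distance from Orton:
Orton: 0
Kelso: 1.5  (via Orton)
Eskin: 2.7  (via Kelso)
Marden: 5.5  (via Orton)
Fenn: 7.3  (via Eskin)
Ravel: 8.6  (via Marden)
Arlen: 9.3  (via Marden)
Jorvik: 9.6  (via Orton)
Wendle: 10.6  (via Eskin)
Shortest route: Orton–Kelso–Eskin–Wendle = $10.6.

$10.6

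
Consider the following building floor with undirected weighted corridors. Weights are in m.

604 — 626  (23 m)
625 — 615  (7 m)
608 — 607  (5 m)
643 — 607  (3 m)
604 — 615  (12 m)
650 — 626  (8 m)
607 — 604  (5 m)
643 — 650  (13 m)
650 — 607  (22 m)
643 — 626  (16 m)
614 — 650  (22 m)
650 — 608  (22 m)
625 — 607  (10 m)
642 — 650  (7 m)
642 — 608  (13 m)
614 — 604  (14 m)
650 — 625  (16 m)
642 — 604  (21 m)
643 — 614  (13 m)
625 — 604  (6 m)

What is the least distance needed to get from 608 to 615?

Candidate routes:
608 → 607 → 604 → 615: 5+5+12 = 22
608 → 607 → 604 → 625 → 615: 5+5+6+7 = 23
Cheapest is 608 → 607 → 604 → 615 at 22 m.

22 m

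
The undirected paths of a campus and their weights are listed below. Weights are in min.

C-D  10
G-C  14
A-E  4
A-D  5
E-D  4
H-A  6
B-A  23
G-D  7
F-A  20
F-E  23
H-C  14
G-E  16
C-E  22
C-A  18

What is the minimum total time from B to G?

35 min

Candidate routes:
B → A → E → D → G: 23+4+4+7 = 38
B → A → D → G: 23+5+7 = 35
The minimum is 35 min via B → A → D → G.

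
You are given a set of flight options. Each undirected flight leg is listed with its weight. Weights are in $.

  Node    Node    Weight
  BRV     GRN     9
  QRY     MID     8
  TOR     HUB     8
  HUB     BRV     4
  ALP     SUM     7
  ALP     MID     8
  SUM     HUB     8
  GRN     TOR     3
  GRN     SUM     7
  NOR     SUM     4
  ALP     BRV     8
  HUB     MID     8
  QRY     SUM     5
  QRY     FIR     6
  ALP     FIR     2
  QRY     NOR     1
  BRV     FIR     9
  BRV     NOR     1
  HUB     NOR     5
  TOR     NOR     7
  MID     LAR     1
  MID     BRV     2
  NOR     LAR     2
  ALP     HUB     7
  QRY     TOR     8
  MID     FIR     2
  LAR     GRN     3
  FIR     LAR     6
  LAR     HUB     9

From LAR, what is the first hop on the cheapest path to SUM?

Enumerating some paths:
LAR → NOR → SUM: 2+4 = 6
LAR → NOR → QRY → SUM: 2+1+5 = 8
LAR → MID → BRV → NOR → SUM: 1+2+1+4 = 8
The minimum is $6 via LAR → NOR → SUM.
So from LAR the first move is to NOR.

NOR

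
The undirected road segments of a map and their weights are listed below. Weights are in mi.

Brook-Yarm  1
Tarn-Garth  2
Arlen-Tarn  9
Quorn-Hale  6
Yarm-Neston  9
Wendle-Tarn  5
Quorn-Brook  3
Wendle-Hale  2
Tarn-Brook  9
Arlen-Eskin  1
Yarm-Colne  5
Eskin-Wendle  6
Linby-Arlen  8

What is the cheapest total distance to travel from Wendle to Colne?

Running Dijkstra from Wendle:
Wendle: 0
Hale: 2  (via Wendle)
Tarn: 5  (via Wendle)
Eskin: 6  (via Wendle)
Garth: 7  (via Tarn)
Arlen: 7  (via Eskin)
Quorn: 8  (via Hale)
Brook: 11  (via Quorn)
Yarm: 12  (via Brook)
Linby: 15  (via Arlen)
Colne: 17  (via Yarm)
Shortest route: Wendle–Hale–Quorn–Brook–Yarm–Colne = 17 mi.

17 mi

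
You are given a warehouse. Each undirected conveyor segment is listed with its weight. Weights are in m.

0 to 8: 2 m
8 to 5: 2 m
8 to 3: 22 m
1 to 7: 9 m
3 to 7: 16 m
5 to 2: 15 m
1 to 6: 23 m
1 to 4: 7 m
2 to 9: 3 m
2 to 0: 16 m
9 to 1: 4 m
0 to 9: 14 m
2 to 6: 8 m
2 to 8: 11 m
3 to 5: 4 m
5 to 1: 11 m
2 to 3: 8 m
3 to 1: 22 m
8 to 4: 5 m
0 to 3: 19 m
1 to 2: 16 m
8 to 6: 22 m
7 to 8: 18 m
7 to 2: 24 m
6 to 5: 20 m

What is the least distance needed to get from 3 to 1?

Running Dijkstra from 3:
3: 0
5: 4  (via 3)
8: 6  (via 5)
0: 8  (via 8)
2: 8  (via 3)
4: 11  (via 8)
9: 11  (via 2)
1: 15  (via 5)
Shortest route: 3–5–1 = 15 m.

15 m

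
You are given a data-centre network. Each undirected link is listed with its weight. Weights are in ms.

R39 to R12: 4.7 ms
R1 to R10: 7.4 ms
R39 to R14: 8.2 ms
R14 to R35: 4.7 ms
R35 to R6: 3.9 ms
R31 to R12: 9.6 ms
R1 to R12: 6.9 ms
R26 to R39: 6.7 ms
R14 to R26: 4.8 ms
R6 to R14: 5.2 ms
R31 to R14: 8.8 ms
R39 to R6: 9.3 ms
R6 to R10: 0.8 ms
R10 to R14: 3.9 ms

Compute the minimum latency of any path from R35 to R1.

Candidate routes:
R35–R14–R6–R10–R1: 4.7+5.2+0.8+7.4 = 18.1
R35–R6–R14–R10–R1: 3.9+5.2+3.9+7.4 = 20.4
R35–R6–R10–R1: 3.9+0.8+7.4 = 12.1
R35–R14–R10–R1: 4.7+3.9+7.4 = 16
The minimum is 12.1 ms via R35–R6–R10–R1.

12.1 ms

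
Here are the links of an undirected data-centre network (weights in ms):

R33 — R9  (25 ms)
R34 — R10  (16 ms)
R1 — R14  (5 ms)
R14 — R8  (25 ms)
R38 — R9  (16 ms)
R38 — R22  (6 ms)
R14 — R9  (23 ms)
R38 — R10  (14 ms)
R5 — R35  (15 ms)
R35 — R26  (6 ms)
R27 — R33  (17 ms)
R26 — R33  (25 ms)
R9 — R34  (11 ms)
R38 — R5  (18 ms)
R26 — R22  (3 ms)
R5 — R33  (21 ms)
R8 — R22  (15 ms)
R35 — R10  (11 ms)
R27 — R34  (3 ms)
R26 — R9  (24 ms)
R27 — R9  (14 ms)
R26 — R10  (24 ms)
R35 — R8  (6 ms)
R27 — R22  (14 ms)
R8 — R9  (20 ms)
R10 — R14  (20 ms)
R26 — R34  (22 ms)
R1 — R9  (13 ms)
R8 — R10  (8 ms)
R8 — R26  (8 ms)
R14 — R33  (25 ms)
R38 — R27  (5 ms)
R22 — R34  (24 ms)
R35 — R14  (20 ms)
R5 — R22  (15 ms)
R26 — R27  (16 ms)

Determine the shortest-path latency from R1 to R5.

Compare a few routes:
R1–R9–R38–R5: 13+16+18 = 47
R1–R14–R35–R5: 5+20+15 = 40
R1–R14–R35–R26–R22–R5: 5+20+6+3+15 = 49
The minimum is 40 ms via R1–R14–R35–R5.

40 ms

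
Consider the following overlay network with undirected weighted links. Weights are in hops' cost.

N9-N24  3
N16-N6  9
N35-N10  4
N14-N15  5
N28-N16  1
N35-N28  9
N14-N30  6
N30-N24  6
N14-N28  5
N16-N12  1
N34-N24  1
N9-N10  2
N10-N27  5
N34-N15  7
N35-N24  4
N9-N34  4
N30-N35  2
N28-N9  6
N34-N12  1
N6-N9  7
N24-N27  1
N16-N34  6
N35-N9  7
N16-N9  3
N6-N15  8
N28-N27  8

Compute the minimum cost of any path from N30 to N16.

9 hops' cost

Candidate routes:
N30 → N35 → N28 → N16: 2+9+1 = 12
N30 → N35 → N10 → N9 → N16: 2+4+2+3 = 11
N30 → N24 → N34 → N12 → N16: 6+1+1+1 = 9
N30 → N35 → N24 → N9 → N16: 2+4+3+3 = 12
The minimum is 9 hops' cost via N30 → N24 → N34 → N12 → N16.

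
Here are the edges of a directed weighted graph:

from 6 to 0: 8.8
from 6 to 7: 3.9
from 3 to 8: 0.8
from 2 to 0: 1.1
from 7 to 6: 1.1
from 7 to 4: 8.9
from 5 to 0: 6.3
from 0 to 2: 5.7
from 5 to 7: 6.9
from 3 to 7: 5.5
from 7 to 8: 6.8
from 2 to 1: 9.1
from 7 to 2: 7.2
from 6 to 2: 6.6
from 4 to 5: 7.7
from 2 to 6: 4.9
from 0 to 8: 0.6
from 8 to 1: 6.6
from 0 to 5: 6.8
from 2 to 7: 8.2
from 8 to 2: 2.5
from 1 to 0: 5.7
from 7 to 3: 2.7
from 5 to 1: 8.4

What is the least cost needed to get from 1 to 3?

Shortest distances from 1:
1: 0
0: 5.7  (via 1)
8: 6.3  (via 0)
2: 8.8  (via 8)
5: 12.5  (via 0)
6: 13.7  (via 2)
7: 17  (via 2)
3: 19.7  (via 7)
Shortest route: 1 → 0 → 8 → 2 → 7 → 3 = 19.7.

19.7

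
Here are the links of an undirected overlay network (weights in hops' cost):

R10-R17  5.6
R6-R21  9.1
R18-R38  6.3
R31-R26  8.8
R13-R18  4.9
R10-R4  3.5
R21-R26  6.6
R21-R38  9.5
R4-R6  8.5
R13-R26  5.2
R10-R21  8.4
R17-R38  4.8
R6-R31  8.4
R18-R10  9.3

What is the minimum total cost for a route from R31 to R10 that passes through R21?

Best R31 to R21: R31 → R26 → R21 costing 15.4
Shortest R21→R10: R21 → R10 = 8.4
Total via R21: 15.4 + 8.4 = 23.8 hops' cost.

23.8 hops' cost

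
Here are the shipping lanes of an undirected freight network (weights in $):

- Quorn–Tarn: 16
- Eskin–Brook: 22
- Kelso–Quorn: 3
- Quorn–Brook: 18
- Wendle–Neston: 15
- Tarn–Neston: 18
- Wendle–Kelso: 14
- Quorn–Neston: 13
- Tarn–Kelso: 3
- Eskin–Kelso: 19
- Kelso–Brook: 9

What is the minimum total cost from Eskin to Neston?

Candidate routes:
Eskin–Kelso–Tarn–Neston: 19+3+18 = 40
Eskin–Kelso–Quorn–Neston: 19+3+13 = 35
The minimum is $35 via Eskin–Kelso–Quorn–Neston.

$35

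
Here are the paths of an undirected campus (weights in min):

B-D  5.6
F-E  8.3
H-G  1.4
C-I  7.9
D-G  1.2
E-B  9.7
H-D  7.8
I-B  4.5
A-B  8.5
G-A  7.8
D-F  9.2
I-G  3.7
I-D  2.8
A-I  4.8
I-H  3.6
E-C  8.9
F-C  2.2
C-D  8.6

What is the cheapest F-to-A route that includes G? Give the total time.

18.2 min

Best F to G: F → D → G costing 10.4
Shortest G→A: G → A = 7.8
Total via G: 10.4 + 7.8 = 18.2 min.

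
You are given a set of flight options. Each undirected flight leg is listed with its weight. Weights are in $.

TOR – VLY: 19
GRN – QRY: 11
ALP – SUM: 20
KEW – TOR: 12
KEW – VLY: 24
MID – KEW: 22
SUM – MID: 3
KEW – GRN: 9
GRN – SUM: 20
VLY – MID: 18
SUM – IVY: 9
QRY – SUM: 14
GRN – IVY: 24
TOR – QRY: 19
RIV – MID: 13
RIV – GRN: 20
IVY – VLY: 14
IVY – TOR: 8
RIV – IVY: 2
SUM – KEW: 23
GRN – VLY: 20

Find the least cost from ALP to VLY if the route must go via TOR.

$56

Best ALP to TOR: ALP–SUM–IVY–TOR costing 37
Best TOR to VLY: TOR–VLY costing 19
Total via TOR: 37 + 19 = $56.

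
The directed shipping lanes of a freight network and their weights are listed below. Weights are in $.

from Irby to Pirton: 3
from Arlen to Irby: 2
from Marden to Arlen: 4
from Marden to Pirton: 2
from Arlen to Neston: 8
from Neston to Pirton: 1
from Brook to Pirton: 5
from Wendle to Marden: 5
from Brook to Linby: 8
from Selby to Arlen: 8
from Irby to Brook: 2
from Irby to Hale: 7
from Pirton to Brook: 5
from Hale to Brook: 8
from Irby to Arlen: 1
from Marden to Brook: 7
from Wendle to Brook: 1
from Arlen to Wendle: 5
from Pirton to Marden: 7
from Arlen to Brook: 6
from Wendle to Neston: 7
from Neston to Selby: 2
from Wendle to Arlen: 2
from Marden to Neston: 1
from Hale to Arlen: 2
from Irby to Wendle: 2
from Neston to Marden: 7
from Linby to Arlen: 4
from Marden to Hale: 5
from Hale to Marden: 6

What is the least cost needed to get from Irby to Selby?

$10

Shortest distances from Irby:
Irby: 0
Arlen: 1  (via Irby)
Wendle: 2  (via Irby)
Brook: 2  (via Irby)
Pirton: 3  (via Irby)
Hale: 7  (via Irby)
Marden: 7  (via Wendle)
Neston: 8  (via Marden)
Linby: 10  (via Brook)
Selby: 10  (via Neston)
Shortest route: Irby → Wendle → Marden → Neston → Selby = $10.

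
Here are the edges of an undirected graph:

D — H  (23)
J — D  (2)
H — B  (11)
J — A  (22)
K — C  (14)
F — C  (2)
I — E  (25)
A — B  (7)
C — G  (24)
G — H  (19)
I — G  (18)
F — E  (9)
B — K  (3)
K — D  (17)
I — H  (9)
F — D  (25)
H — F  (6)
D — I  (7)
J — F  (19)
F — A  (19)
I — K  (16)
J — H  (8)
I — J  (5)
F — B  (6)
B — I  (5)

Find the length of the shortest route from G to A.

30

Candidate routes:
G - I - B - A: 18+5+7 = 30
G - H - B - A: 19+11+7 = 37
The minimum is 30 via G - I - B - A.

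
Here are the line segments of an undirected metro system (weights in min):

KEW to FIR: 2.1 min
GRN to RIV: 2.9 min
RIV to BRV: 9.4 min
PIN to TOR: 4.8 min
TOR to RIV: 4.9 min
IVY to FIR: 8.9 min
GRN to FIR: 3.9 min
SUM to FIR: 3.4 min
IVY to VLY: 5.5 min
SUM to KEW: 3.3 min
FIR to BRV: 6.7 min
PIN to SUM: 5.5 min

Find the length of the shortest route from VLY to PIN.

Settle nodes by increasing distance from VLY:
VLY: 0
IVY: 5.5  (via VLY)
FIR: 14.4  (via IVY)
KEW: 16.5  (via FIR)
SUM: 17.8  (via FIR)
GRN: 18.3  (via FIR)
BRV: 21.1  (via FIR)
RIV: 21.2  (via GRN)
PIN: 23.3  (via SUM)
Shortest route: VLY–IVY–FIR–SUM–PIN = 23.3 min.

23.3 min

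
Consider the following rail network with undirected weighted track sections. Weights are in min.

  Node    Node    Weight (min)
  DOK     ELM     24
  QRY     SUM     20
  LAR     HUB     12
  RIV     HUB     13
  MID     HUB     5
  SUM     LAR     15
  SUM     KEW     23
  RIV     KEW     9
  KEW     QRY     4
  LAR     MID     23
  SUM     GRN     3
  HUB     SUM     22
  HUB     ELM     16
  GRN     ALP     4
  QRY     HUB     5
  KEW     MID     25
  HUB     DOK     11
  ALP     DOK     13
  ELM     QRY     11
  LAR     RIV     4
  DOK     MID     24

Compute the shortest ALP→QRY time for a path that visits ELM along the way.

Best ALP to ELM: ALP → DOK → ELM costing 37
Best ELM to QRY: ELM → QRY costing 11
Total via ELM: 37 + 11 = 48 min.

48 min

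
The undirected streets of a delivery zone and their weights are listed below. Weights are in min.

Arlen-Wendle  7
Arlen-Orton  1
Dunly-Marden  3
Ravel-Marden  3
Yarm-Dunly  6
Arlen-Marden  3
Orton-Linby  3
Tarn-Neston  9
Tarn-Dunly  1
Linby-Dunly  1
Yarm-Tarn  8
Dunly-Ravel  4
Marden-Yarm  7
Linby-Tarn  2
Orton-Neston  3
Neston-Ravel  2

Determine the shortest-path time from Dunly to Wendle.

12 min

Enumerating some paths:
Dunly → Linby → Orton → Arlen → Wendle: 1+3+1+7 = 12
Dunly → Marden → Arlen → Wendle: 3+3+7 = 13
Cheapest is Dunly → Linby → Orton → Arlen → Wendle at 12 min.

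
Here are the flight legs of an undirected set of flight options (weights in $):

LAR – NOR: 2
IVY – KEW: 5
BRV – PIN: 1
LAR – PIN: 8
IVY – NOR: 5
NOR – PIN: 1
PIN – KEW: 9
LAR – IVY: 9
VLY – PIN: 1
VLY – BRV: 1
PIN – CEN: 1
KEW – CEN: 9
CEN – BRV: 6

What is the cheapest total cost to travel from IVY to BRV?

Candidate routes:
IVY–NOR–PIN–BRV: 5+1+1 = 7
IVY–NOR–PIN–CEN–BRV: 5+1+1+6 = 13
IVY–LAR–NOR–PIN–BRV: 9+2+1+1 = 13
IVY–NOR–PIN–VLY–BRV: 5+1+1+1 = 8
Cheapest is IVY–NOR–PIN–BRV at $7.

$7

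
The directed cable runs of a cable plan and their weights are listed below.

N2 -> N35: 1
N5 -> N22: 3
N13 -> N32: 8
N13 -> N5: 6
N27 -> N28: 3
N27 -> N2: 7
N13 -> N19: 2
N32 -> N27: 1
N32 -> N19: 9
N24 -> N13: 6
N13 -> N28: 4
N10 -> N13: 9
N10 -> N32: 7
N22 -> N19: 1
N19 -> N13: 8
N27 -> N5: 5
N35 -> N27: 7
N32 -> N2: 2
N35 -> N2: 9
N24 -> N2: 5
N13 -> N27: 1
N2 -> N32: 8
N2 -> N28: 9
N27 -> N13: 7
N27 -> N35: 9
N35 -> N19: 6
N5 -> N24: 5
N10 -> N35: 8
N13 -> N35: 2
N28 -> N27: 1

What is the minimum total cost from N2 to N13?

Enumerating some paths:
N2 → N28 → N27 → N13: 9+1+7 = 17
N2 → N32 → N27 → N13: 8+1+7 = 16
N2 → N35 → N19 → N13: 1+6+8 = 15
The minimum is 15 via N2 → N35 → N19 → N13.

15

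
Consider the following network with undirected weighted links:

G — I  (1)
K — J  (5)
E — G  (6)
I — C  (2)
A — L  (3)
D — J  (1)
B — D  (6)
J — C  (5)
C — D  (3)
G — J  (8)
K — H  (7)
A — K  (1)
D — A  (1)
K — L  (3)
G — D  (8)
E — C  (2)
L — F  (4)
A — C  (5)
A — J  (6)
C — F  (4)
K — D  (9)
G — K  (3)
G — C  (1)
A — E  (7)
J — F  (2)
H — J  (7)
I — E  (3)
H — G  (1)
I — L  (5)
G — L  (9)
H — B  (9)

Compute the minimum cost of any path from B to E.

11

Shortest distances from B:
B: 0
D: 6  (via B)
A: 7  (via D)
J: 7  (via D)
K: 8  (via A)
C: 9  (via D)
F: 9  (via J)
H: 9  (via B)
G: 10  (via C)
L: 10  (via A)
E: 11  (via C)
Shortest route: B–D–C–E = 11.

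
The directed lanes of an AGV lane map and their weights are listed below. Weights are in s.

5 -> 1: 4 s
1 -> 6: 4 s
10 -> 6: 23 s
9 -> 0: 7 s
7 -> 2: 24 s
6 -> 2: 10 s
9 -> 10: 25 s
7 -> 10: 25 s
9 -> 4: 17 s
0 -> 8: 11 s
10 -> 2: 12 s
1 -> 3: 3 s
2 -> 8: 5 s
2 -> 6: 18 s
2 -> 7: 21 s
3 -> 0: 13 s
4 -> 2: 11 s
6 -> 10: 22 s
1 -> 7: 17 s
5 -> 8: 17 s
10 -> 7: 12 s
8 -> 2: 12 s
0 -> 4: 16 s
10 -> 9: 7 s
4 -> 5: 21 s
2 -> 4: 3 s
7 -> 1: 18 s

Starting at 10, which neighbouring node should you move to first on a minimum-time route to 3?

7

Enumerating some paths:
10–2–4–5–1–3: 12+3+21+4+3 = 43
10–9–4–5–1–3: 7+17+21+4+3 = 52
10–7–1–3: 12+18+3 = 33
Cheapest is 10–7–1–3 at 33 s.
So from 10 the first move is to 7.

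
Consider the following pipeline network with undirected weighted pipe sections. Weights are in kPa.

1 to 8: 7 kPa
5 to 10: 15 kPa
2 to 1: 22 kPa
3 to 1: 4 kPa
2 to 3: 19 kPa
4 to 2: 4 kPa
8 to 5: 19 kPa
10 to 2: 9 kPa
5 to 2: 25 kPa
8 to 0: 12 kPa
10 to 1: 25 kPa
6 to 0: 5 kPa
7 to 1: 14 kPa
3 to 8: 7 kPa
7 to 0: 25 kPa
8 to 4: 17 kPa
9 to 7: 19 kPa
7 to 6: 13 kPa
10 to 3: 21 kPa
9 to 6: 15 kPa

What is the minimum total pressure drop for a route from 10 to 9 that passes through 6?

Best 10 to 6: 10–3–8–0–6 costing 45
Best 6 to 9: 6–9 costing 15
Total via 6: 45 + 15 = 60 kPa.

60 kPa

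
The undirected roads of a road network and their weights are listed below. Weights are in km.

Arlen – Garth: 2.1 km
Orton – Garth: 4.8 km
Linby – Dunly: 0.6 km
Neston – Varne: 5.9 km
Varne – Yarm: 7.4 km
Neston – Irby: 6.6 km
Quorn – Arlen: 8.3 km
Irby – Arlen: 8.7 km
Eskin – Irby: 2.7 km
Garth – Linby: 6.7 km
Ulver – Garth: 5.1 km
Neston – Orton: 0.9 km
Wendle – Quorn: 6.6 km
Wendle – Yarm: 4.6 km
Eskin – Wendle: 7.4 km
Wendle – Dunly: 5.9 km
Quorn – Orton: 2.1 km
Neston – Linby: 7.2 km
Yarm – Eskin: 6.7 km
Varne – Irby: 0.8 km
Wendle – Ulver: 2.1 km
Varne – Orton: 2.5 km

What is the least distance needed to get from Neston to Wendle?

9.6 km

Compare a few routes:
Neston - Orton - Garth - Ulver - Wendle: 0.9+4.8+5.1+2.1 = 12.9
Neston - Orton - Quorn - Wendle: 0.9+2.1+6.6 = 9.6
Cheapest is Neston - Orton - Quorn - Wendle at 9.6 km.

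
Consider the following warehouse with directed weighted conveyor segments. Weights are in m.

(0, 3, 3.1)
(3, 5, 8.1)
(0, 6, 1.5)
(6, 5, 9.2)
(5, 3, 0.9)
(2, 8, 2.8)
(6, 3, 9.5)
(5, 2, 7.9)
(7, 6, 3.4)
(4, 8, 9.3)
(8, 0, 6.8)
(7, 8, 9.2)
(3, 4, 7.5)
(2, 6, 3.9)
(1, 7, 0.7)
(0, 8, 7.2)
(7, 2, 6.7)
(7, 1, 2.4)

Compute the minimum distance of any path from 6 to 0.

26.7 m

Candidate routes:
6 - 5 - 2 - 8 - 0: 9.2+7.9+2.8+6.8 = 26.7
6 - 3 - 4 - 8 - 0: 9.5+7.5+9.3+6.8 = 33.1
The minimum is 26.7 m via 6 - 5 - 2 - 8 - 0.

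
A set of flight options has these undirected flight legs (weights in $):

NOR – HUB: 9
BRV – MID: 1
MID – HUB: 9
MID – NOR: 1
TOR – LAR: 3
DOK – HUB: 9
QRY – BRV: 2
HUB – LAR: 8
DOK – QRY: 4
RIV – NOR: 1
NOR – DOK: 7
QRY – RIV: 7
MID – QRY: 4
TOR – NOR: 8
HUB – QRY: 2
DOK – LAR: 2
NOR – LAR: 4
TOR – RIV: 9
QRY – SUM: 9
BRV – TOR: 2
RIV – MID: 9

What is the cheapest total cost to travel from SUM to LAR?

$15

Enumerating some paths:
SUM - QRY - BRV - TOR - LAR: 9+2+2+3 = 16
SUM - QRY - BRV - MID - NOR - LAR: 9+2+1+1+4 = 17
SUM - QRY - DOK - LAR: 9+4+2 = 15
The minimum is $15 via SUM - QRY - DOK - LAR.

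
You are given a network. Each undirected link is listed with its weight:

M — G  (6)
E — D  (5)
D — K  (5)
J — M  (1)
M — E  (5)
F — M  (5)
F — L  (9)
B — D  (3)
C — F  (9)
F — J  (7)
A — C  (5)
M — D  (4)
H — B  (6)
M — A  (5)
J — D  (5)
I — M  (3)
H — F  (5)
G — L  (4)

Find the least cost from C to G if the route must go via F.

20

Shortest C→F: C → F = 9
Shortest F→G: F → M → G = 11
Total via F: 9 + 11 = 20.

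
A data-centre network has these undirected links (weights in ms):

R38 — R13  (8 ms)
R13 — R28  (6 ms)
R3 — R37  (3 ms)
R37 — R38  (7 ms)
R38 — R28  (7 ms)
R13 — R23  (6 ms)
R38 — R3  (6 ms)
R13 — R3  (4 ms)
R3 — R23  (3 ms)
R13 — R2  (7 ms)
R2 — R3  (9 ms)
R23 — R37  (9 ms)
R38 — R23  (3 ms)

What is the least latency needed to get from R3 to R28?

Shortest distances from R3:
R3: 0
R23: 3  (via R3)
R37: 3  (via R3)
R13: 4  (via R3)
R38: 6  (via R3)
R2: 9  (via R3)
R28: 10  (via R13)
Shortest route: R3–R13–R28 = 10 ms.

10 ms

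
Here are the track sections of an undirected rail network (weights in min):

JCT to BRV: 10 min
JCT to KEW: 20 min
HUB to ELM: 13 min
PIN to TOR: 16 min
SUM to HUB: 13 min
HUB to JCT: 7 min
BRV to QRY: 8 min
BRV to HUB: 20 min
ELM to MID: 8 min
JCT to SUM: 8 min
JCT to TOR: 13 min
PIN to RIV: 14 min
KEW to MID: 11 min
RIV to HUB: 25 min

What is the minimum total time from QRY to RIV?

Candidate routes:
QRY–BRV–JCT–HUB–RIV: 8+10+7+25 = 50
QRY–BRV–JCT–TOR–PIN–RIV: 8+10+13+16+14 = 61
QRY–BRV–HUB–RIV: 8+20+25 = 53
QRY–BRV–JCT–SUM–HUB–RIV: 8+10+8+13+25 = 64
The minimum is 50 min via QRY–BRV–JCT–HUB–RIV.

50 min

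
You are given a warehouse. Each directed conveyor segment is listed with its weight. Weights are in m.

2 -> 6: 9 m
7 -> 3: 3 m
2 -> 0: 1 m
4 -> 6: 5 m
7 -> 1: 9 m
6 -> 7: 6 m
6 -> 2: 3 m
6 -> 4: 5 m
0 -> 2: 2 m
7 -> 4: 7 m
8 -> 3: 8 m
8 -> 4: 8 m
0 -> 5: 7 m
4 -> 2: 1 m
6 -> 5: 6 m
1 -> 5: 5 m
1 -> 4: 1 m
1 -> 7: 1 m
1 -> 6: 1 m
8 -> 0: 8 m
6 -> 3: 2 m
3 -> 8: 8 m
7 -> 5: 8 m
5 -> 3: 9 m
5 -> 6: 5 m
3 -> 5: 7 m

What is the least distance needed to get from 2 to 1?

Compare a few routes:
2 - 0 - 5 - 6 - 7 - 1: 1+7+5+6+9 = 28
2 - 6 - 7 - 1: 9+6+9 = 24
2 - 0 - 5 - 3 - 8 - 4 - 6 - 7 - 1: 1+7+9+8+8+5+6+9 = 53
Cheapest is 2 - 6 - 7 - 1 at 24 m.

24 m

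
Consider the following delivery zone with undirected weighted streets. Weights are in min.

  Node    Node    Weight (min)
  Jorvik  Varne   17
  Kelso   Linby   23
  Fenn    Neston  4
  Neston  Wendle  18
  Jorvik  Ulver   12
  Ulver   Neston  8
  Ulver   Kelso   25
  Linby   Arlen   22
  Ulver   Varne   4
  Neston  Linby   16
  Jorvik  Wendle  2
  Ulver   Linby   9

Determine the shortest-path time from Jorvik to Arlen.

43 min

Enumerating some paths:
Jorvik - Varne - Ulver - Linby - Arlen: 17+4+9+22 = 52
Jorvik - Ulver - Linby - Arlen: 12+9+22 = 43
Cheapest is Jorvik - Ulver - Linby - Arlen at 43 min.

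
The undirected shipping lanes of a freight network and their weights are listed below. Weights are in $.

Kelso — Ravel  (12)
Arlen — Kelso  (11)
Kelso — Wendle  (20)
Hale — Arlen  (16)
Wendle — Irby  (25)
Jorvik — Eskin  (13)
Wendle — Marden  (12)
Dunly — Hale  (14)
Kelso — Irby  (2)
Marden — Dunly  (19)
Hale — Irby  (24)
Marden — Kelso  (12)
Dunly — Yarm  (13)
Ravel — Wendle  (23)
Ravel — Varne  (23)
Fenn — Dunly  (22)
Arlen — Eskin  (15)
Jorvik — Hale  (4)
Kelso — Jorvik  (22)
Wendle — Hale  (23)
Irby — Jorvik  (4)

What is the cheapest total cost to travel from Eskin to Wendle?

$39

Enumerating some paths:
Eskin–Jorvik–Irby–Kelso–Wendle: 13+4+2+20 = 39
Eskin–Jorvik–Hale–Wendle: 13+4+23 = 40
The minimum is $39 via Eskin–Jorvik–Irby–Kelso–Wendle.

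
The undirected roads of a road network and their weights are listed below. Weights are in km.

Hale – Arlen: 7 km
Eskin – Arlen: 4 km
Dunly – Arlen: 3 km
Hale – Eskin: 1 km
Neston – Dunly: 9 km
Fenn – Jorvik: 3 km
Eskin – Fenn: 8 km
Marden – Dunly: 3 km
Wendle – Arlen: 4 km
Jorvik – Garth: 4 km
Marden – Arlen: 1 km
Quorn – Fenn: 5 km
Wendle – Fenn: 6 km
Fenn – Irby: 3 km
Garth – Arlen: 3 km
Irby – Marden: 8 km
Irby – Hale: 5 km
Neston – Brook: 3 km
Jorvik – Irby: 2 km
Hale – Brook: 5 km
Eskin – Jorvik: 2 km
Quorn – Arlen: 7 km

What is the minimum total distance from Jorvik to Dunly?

Settle nodes by increasing distance from Jorvik:
Jorvik: 0
Irby: 2  (via Jorvik)
Eskin: 2  (via Jorvik)
Hale: 3  (via Eskin)
Fenn: 3  (via Jorvik)
Garth: 4  (via Jorvik)
Arlen: 6  (via Eskin)
Marden: 7  (via Arlen)
Quorn: 8  (via Fenn)
Brook: 8  (via Hale)
Wendle: 9  (via Fenn)
Dunly: 9  (via Arlen)
Shortest route: Jorvik–Eskin–Arlen–Dunly = 9 km.

9 km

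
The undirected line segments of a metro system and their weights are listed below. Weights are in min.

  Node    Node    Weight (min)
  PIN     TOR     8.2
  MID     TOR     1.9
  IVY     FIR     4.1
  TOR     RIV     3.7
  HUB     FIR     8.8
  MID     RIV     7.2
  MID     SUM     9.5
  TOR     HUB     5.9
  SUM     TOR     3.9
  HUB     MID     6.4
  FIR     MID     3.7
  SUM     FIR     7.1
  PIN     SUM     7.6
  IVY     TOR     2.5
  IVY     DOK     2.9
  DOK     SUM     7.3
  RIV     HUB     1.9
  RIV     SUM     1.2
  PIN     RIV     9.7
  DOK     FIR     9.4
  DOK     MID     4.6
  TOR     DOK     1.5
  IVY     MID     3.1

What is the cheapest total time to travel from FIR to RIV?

Shortest distances from FIR:
FIR: 0
MID: 3.7  (via FIR)
IVY: 4.1  (via FIR)
TOR: 5.6  (via MID)
DOK: 7  (via IVY)
SUM: 7.1  (via FIR)
RIV: 8.3  (via SUM)
Shortest route: FIR–SUM–RIV = 8.3 min.

8.3 min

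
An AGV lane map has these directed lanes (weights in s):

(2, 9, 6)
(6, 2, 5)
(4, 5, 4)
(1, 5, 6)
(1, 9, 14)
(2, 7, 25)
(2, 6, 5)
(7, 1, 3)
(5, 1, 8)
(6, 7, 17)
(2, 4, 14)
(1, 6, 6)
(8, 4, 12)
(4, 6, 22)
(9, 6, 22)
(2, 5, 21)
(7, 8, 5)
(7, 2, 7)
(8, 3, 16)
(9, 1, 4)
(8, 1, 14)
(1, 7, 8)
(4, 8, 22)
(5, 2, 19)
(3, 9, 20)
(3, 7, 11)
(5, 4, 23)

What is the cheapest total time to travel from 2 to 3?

Candidate routes:
2 - 9 - 1 - 7 - 8 - 3: 6+4+8+5+16 = 39
2 - 6 - 7 - 8 - 3: 5+17+5+16 = 43
The minimum is 39 s via 2 - 9 - 1 - 7 - 8 - 3.

39 s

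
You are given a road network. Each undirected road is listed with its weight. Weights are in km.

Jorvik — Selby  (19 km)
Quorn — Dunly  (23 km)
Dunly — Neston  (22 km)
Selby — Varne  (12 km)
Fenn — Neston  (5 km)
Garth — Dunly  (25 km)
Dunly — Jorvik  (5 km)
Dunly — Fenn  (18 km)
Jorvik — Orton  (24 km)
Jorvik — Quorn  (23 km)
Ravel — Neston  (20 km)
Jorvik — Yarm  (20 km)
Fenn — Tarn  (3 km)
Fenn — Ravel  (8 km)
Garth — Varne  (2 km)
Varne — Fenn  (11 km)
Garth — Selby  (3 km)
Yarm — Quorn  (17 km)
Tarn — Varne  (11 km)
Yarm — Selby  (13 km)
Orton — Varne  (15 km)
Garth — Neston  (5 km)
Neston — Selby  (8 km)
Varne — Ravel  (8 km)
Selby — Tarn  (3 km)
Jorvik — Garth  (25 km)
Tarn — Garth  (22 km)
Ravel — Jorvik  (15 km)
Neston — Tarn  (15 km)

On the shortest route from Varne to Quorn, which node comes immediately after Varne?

Compare a few routes:
Varne → Garth → Selby → Yarm → Quorn: 2+3+13+17 = 35
Varne → Selby → Yarm → Quorn: 12+13+17 = 42
Varne → Tarn → Selby → Yarm → Quorn: 11+3+13+17 = 44
Varne → Garth → Neston → Selby → Yarm → Quorn: 2+5+8+13+17 = 45
The minimum is 35 km via Varne → Garth → Selby → Yarm → Quorn.
So from Varne the first move is to Garth.

Garth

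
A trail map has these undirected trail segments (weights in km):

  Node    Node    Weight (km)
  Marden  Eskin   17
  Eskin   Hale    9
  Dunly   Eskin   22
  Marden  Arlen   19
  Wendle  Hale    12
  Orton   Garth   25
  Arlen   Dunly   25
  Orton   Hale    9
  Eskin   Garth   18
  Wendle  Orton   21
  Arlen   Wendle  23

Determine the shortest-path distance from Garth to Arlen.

54 km

Running Dijkstra from Garth:
Garth: 0
Eskin: 18  (via Garth)
Orton: 25  (via Garth)
Hale: 27  (via Eskin)
Marden: 35  (via Eskin)
Wendle: 39  (via Hale)
Dunly: 40  (via Eskin)
Arlen: 54  (via Marden)
Shortest route: Garth–Eskin–Marden–Arlen = 54 km.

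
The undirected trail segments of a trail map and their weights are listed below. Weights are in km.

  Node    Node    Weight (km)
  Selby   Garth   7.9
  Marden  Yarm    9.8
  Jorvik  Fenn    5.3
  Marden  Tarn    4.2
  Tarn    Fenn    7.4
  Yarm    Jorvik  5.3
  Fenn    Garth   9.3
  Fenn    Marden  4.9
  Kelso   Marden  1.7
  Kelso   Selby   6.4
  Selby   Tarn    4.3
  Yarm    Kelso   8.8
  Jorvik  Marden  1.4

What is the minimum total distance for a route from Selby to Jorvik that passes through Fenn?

17 km

Shortest Selby→Fenn: Selby–Tarn–Fenn = 11.7
Shortest Fenn→Jorvik: Fenn–Jorvik = 5.3
Total via Fenn: 11.7 + 5.3 = 17 km.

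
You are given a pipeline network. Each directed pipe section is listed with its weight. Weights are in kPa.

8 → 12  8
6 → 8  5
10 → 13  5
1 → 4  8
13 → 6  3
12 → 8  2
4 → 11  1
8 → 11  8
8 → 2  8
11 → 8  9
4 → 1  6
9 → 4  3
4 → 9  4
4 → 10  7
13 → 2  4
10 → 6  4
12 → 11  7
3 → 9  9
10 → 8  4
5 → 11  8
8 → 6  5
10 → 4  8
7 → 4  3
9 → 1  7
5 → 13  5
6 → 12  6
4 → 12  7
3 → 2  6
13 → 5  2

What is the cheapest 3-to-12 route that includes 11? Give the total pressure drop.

30 kPa

Shortest 3→11: 3 → 9 → 4 → 11 = 13
Best 11 to 12: 11 → 8 → 12 costing 17
Total via 11: 13 + 17 = 30 kPa.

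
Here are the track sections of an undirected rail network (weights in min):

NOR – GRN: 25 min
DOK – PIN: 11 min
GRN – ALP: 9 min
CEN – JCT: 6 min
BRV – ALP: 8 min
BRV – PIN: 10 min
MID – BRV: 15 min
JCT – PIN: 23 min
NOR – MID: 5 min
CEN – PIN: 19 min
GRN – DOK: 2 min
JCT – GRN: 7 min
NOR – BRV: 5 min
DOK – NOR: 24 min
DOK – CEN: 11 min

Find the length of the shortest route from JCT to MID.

34 min

Compare a few routes:
JCT–GRN–NOR–MID: 7+25+5 = 37
JCT–GRN–ALP–BRV–NOR–MID: 7+9+8+5+5 = 34
The minimum is 34 min via JCT–GRN–ALP–BRV–NOR–MID.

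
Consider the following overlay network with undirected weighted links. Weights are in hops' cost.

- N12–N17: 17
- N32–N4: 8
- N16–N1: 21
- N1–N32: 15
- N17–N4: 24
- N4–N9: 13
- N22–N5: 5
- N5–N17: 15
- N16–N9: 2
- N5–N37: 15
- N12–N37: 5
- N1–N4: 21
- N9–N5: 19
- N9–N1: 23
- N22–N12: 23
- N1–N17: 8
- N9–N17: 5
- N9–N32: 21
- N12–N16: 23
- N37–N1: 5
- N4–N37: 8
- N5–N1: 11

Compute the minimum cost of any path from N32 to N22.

31 hops' cost

Shortest distances from N32:
N32: 0
N4: 8  (via N32)
N1: 15  (via N32)
N37: 16  (via N4)
N12: 21  (via N37)
N9: 21  (via N32)
N17: 23  (via N1)
N16: 23  (via N9)
N5: 26  (via N1)
N22: 31  (via N5)
Shortest route: N32–N1–N5–N22 = 31 hops' cost.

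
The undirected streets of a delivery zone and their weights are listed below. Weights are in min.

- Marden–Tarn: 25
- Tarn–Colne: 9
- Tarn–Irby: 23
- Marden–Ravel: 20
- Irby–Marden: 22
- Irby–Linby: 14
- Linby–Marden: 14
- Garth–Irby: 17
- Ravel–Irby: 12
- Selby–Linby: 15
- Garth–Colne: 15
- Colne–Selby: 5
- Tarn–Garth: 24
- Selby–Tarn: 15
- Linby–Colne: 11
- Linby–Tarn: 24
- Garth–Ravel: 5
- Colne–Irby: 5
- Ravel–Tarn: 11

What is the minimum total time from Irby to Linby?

Shortest distances from Irby:
Irby: 0
Colne: 5  (via Irby)
Selby: 10  (via Colne)
Ravel: 12  (via Irby)
Linby: 14  (via Irby)
Shortest route: Irby–Linby = 14 min.

14 min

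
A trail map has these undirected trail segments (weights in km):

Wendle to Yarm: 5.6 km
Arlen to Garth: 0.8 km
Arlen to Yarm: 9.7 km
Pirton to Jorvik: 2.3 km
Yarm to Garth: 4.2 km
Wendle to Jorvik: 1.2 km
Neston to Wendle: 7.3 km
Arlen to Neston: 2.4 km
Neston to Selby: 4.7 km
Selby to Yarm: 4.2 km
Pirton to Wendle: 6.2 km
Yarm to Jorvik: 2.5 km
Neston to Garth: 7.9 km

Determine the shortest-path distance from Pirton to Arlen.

9.8 km

Candidate routes:
Pirton - Jorvik - Wendle - Neston - Arlen: 2.3+1.2+7.3+2.4 = 13.2
Pirton - Jorvik - Yarm - Garth - Arlen: 2.3+2.5+4.2+0.8 = 9.8
The minimum is 9.8 km via Pirton - Jorvik - Yarm - Garth - Arlen.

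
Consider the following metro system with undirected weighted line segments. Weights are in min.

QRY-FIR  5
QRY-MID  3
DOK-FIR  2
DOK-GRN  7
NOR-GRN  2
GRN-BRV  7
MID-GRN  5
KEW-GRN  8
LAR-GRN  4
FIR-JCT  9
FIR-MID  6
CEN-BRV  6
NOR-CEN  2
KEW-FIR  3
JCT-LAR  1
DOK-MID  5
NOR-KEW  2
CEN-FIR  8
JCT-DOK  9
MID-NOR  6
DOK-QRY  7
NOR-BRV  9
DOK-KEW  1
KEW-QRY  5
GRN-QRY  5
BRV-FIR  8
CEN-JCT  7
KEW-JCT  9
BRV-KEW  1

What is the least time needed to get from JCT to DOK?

9 min

Settle nodes by increasing distance from JCT:
JCT: 0
LAR: 1  (via JCT)
GRN: 5  (via LAR)
NOR: 7  (via GRN)
CEN: 7  (via JCT)
DOK: 9  (via JCT)
Shortest route: JCT–DOK = 9 min.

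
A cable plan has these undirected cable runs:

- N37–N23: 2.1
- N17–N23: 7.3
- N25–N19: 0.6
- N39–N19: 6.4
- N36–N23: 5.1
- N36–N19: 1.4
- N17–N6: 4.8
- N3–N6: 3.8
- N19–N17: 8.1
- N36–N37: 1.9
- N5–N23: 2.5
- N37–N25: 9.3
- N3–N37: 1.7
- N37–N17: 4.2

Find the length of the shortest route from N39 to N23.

11.8

Running Dijkstra from N39:
N39: 0
N19: 6.4  (via N39)
N25: 7  (via N19)
N36: 7.8  (via N19)
N37: 9.7  (via N36)
N3: 11.4  (via N37)
N23: 11.8  (via N37)
Shortest route: N39 → N19 → N36 → N37 → N23 = 11.8.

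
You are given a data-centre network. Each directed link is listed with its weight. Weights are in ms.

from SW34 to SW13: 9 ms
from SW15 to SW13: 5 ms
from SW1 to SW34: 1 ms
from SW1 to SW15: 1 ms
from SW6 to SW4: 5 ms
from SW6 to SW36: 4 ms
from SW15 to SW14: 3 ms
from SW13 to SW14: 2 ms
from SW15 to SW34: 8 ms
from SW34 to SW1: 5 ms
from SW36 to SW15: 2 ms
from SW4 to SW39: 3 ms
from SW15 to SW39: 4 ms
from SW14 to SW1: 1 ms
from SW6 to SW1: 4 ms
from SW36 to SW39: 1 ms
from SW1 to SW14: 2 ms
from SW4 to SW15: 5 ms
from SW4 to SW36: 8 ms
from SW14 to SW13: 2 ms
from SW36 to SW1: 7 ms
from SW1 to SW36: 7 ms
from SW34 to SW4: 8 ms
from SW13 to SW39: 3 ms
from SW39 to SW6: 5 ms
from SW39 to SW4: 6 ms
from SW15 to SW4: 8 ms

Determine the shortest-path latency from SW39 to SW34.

Candidate routes:
SW39 - SW6 - SW36 - SW15 - SW14 - SW1 - SW34: 5+4+2+3+1+1 = 16
SW39 - SW6 - SW1 - SW34: 5+4+1 = 10
Cheapest is SW39 - SW6 - SW1 - SW34 at 10 ms.

10 ms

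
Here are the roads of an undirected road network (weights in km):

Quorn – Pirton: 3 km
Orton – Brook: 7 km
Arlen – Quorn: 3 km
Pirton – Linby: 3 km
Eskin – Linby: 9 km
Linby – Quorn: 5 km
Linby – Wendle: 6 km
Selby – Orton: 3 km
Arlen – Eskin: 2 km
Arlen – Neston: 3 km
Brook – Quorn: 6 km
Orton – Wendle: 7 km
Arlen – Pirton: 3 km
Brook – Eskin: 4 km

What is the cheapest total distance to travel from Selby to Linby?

Settle nodes by increasing distance from Selby:
Selby: 0
Orton: 3  (via Selby)
Wendle: 10  (via Orton)
Brook: 10  (via Orton)
Eskin: 14  (via Brook)
Quorn: 16  (via Brook)
Linby: 16  (via Wendle)
Shortest route: Selby → Orton → Wendle → Linby = 16 km.

16 km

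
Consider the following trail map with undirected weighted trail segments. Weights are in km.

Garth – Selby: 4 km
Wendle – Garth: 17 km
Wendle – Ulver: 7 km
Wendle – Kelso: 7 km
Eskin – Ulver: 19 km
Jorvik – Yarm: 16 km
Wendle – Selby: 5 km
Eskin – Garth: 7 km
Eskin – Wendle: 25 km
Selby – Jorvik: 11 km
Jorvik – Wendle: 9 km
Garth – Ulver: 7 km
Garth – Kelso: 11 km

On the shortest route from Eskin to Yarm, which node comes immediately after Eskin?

Compare a few routes:
Eskin - Garth - Selby - Wendle - Jorvik - Yarm: 7+4+5+9+16 = 41
Eskin - Garth - Selby - Jorvik - Yarm: 7+4+11+16 = 38
Eskin - Garth - Ulver - Wendle - Jorvik - Yarm: 7+7+7+9+16 = 46
Cheapest is Eskin - Garth - Selby - Jorvik - Yarm at 38 km.
So from Eskin the first move is to Garth.

Garth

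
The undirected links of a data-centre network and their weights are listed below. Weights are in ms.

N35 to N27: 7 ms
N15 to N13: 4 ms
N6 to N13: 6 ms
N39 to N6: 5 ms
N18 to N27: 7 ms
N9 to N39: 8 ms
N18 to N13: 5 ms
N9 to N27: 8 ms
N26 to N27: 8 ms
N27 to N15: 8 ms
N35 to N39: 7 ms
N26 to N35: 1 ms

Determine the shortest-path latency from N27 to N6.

Shortest distances from N27:
N27: 0
N18: 7  (via N27)
N35: 7  (via N27)
N26: 8  (via N27)
N15: 8  (via N27)
N9: 8  (via N27)
N13: 12  (via N18)
N39: 14  (via N35)
N6: 18  (via N13)
Shortest route: N27 → N18 → N13 → N6 = 18 ms.

18 ms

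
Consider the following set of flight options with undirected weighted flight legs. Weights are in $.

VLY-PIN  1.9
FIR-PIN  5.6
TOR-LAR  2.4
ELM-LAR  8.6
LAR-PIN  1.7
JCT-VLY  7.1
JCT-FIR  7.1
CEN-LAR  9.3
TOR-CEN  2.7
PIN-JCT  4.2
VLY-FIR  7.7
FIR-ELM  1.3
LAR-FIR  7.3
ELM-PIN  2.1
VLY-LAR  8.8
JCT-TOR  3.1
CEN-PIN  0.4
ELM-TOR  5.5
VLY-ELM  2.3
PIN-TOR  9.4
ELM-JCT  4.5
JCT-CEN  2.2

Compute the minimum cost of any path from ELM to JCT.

$4.5

Compare a few routes:
ELM - VLY - PIN - CEN - JCT: 2.3+1.9+0.4+2.2 = 6.8
ELM - JCT: 4.5 = 4.5
ELM - PIN - CEN - JCT: 2.1+0.4+2.2 = 4.7
ELM - PIN - JCT: 2.1+4.2 = 6.3
Cheapest is ELM - JCT at $4.5.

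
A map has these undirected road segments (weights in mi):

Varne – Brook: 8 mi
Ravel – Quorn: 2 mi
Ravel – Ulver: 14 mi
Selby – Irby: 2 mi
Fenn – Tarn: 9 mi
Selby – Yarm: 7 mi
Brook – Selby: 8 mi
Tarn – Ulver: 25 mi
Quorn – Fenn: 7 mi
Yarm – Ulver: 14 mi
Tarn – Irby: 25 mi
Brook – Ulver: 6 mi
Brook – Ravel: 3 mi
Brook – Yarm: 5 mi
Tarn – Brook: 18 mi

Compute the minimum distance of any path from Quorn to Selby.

13 mi

Enumerating some paths:
Quorn–Ravel–Ulver–Brook–Selby: 2+14+6+8 = 30
Quorn–Ravel–Brook–Yarm–Selby: 2+3+5+7 = 17
Quorn–Ravel–Brook–Selby: 2+3+8 = 13
Cheapest is Quorn–Ravel–Brook–Selby at 13 mi.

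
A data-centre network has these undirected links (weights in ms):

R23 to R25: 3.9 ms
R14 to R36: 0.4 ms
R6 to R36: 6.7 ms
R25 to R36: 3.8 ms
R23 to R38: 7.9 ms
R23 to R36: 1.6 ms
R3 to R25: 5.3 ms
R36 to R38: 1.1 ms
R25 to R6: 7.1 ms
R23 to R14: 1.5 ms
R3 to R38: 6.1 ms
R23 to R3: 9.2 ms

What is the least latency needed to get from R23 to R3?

Running Dijkstra from R23:
R23: 0
R14: 1.5  (via R23)
R36: 1.6  (via R23)
R38: 2.7  (via R36)
R25: 3.9  (via R23)
R6: 8.3  (via R36)
R3: 8.8  (via R38)
Shortest route: R23 → R36 → R38 → R3 = 8.8 ms.

8.8 ms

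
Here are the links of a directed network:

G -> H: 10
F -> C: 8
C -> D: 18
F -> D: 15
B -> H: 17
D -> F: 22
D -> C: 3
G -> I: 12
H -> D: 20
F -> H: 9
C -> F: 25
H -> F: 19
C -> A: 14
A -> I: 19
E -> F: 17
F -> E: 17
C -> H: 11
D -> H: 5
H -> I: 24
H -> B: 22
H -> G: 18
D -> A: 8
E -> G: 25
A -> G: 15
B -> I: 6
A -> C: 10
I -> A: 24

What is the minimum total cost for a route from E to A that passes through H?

Shortest E→H: E–F–H = 26
Best H to A: H–D–A costing 28
Total via H: 26 + 28 = 54.

54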